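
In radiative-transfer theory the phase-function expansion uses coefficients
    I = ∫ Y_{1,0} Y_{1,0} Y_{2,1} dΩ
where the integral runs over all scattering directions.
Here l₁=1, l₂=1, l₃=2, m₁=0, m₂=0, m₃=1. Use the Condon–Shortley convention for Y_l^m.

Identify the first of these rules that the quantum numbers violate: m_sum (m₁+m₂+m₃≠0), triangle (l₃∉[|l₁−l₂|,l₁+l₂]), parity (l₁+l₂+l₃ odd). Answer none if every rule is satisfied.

Σmᵢ = 1  ✗
l₃∈[|l₁−l₂|,l₁+l₂]=[0,2], have l₃=2
Σlᵢ = 4 ⇒ even

m_sum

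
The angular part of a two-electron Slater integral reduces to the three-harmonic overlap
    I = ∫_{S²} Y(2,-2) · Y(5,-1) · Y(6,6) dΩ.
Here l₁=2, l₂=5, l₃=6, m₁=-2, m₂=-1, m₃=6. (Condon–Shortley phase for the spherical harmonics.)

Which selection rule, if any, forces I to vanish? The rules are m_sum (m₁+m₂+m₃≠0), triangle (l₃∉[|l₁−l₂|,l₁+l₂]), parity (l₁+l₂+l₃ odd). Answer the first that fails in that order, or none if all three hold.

m_sum

m₁+m₂+m₃ = -2 − 1 + 6 = 3  ✗
triangle: |2−5|=3 ≤ l₃=6 ≤ 2+5=7
parity: l₁+l₂+l₃ = 13 is odd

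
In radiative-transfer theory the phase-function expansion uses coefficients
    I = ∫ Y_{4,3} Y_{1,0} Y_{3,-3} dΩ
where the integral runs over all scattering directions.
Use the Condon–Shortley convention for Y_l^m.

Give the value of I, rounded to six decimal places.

m-sum 0 ✓  L=8 even ✓  3≤3≤5 ✓
Π(2lᵢ+1) = 9×3×7 = 189
triangle coeff Δ(4,1,3) = 1/252
Σ_t [1,1]: t=1:−1/36 = -1/36
(3j)²=4/63 [(4 1 3; 0 0 0)], sign=+1
Σ_t [1,1]: t=1:−1/720 = -1/720
(3j)²=1/36 [(4 1 3; 3 0 -3)], sign=-1
⇒ 4πI² = 1/3
I = (-1)√(1/3/(4π)) = -0.16286750

-0.162868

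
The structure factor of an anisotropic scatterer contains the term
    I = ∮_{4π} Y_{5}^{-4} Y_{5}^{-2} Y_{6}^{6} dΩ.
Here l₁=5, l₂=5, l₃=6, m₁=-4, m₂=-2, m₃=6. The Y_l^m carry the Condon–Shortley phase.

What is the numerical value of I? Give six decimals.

-0.161540

Checks pass: Σm=0; 16 even; l₃=6∈[0,10].
(2·5+1)(2·5+1)(2·6+1) = 1573
Δ: 4! 6! 6! / 17! → 1/28588560
sum: t=0:+1/345600 t=1:−1/13824 t=2:+1/5184 t=3:−1/13824 t=4:+1/345600 = 7/129600
3j²(5 5 6; 0 0 0) = Δ·Π!·Σ² = 80/7293  (sign +1)
sum: t=3:−1/3110400 = -1/3110400
3j²(5 5 6; -4 -2 6) = Δ·Π!·Σ² = 21/1105  (sign -1)
combine: 4πI² = 1573·80/7293·21/1105 = 1232/3757
take √, sign -1: I = -0.16153991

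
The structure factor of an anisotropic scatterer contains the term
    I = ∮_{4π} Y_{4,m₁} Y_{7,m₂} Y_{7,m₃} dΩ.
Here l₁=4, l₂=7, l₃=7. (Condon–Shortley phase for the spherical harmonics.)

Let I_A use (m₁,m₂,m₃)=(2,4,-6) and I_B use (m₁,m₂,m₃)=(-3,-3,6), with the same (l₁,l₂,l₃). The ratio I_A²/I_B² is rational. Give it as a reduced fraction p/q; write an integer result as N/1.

1331/1134

Shared (l₁,l₂,l₃)=(4,7,7): N and (l;000)² cancel in I_A²/I_B².
A: Δ = 4!·4!·10!/19! = 1/58198140; Racah Σ t=1..2: t=1:−1/130636800 t=2:+1/34836480 = 11/522547200; ⇒ 3j(4 7 7; 2 4 -6)² = 1331/81396, sgn -1
B: Δ = 4!·4!·10!/19! = 1/58198140; Racah Σ t=3..4: t=3:−1/52254720 t=4:+1/522547200 = -1/58060800; ⇒ 3j(4 7 7; -3 -3 6)² = 9/646, sgn +1
I_A²/I_B² = (1331/81396)/(9/646) = 1331/1134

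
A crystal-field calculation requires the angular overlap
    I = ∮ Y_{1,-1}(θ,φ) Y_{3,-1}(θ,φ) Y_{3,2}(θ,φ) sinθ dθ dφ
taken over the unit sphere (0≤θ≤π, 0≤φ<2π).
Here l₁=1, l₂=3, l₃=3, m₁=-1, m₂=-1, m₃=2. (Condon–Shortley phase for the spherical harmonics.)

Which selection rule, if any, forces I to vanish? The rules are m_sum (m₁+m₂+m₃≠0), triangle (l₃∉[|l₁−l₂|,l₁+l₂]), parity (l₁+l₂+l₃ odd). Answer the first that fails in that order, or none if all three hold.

parity

azimuthal sum: -1 − 1 + 2 = 0  ✓
2 ≤ 3 ≤ 4 (triangle on l)  ✓
L = 1 + 3 + 3 = 7 (odd)  ✗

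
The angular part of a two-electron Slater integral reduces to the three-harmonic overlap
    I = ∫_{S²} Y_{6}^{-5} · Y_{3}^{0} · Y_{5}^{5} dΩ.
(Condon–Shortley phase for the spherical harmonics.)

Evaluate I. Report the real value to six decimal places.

0.207001

m-sum 0 ✓  L=14 even ✓  3≤5≤9 ✓
Π(2lᵢ+1) = 13×7×11 = 1001
triangle coeff Δ(6,3,5) = 1/675675
Σ_t [1,3]: t=1:−1/8640 t=2:+1/2304 t=3:−1/8640 = 7/34560
(3j)²=7/429 [(6 3 5; 0 0 0)], sign=-1
Σ_t [3,3]: t=3:−1/483840 = -1/483840
(3j)²=3/91 [(6 3 5; -5 0 5)], sign=-1
⇒ 4πI² = 7/13
I = (+1)√(7/13/(4π)) = 0.20700098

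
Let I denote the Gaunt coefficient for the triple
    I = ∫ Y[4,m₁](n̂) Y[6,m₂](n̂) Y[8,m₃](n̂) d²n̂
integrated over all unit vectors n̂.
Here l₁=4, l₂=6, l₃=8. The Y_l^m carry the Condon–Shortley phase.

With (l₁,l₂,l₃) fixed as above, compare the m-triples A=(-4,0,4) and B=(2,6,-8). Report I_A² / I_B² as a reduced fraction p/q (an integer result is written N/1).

l's match ⇒ only the (l;m) 3-j factors differ between A and B.
A: triangle coeff Δ(4,6,8) = 1/23279256; Σ_t [2,2]: t=2:+1/24883200 = 1/24883200; (3j)²=70/4199 [(4 6 8; -4 0 4)], sign=+1
B: triangle coeff Δ(4,6,8) = 1/23279256; Σ_t [2,2]: t=2:+1/5225472000 = 1/5225472000; (3j)²=22/969 [(4 6 8; 2 6 -8)], sign=+1
I_A²/I_B² = (70/4199)/(22/969) = 105/143

105/143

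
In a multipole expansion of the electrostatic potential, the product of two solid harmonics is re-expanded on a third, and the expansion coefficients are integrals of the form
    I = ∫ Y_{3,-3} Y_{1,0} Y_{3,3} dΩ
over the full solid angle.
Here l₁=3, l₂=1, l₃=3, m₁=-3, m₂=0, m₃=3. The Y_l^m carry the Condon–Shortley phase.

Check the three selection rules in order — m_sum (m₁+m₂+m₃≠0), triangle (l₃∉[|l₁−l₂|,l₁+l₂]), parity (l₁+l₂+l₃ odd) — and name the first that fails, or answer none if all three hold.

parity

Σmᵢ = 0  ✓
l₃∈[|l₁−l₂|,l₁+l₂]=[2,4], have l₃=3  ✓
Σlᵢ = 7 ⇒ odd  ✗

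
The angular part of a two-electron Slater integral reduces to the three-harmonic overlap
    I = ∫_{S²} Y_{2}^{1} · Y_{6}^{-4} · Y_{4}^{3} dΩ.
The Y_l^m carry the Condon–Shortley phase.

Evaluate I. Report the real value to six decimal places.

0.246389

Rules hold: Σm=0, L=12 even, 4≤4≤8.
N = 5·13·9 = 585
Δ = 4!·0!·8!/13! = 1/6435
Racah Σ t=2..2: t=2:+1/2304 = 1/2304
⇒ 3j(2 6 4; 0 0 0)² = 5/143, sgn +1
Racah Σ t=1..1: t=1:−1/30240 = -1/30240
⇒ 3j(2 6 4; 1 -4 3)² = 16/429, sgn +1
4πI² = N·(3j₀)²·(3jₘ)² = 1200/1573
I = +1·√(0.762873/4π) = 0.24638901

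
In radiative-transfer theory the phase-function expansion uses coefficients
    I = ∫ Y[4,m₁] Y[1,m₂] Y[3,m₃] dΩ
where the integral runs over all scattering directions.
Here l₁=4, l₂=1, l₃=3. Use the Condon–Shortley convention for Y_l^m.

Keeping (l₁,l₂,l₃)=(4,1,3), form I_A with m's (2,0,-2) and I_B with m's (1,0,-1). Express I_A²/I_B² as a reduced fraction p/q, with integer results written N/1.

4/5

Shared (l₁,l₂,l₃)=(4,1,3): N and (l;000)² cancel in I_A²/I_B².
A: Δ = 2!·6!·0!/9! = 1/252; Racah Σ t=1..1: t=1:−1/120 = -1/120; ⇒ 3j(4 1 3; 2 0 -2)² = 1/21, sgn +1
B: Δ = 2!·6!·0!/9! = 1/252; Racah Σ t=1..1: t=1:−1/48 = -1/48; ⇒ 3j(4 1 3; 1 0 -1)² = 5/84, sgn -1
I_A²/I_B² = (1/21)/(5/84) = 4/5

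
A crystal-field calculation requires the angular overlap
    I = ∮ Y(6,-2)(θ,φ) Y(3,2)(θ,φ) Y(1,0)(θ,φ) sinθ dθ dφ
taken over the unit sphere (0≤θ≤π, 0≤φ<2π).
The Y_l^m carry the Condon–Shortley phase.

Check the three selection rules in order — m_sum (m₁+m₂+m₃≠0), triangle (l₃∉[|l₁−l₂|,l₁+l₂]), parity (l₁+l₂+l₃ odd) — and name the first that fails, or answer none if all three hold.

triangle

Σmᵢ = 0  ✓
l₃∈[|l₁−l₂|,l₁+l₂]=[3,9], have l₃=1  ✗
Σlᵢ = 10 ⇒ even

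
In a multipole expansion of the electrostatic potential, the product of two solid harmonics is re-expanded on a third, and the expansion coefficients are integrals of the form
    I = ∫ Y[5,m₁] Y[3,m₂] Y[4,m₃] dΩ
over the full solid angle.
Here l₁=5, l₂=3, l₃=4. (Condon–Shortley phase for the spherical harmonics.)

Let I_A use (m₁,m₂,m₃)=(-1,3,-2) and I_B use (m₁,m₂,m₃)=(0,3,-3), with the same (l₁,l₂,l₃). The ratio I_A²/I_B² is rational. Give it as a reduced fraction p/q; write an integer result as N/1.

15/7

Same 5,3,4: normalisation and zero-m 3j drop out of the ratio.
A: Δ: 4! 6! 2! / 13! → 1/180180; sum: t=4:+1/2304 = 1/2304; 3j²(5 3 4; -1 3 -2) = Δ·Π!·Σ² = 75/4004  (sign +1)
B: Δ: 4! 6! 2! / 13! → 1/180180; sum: t=4:+1/5760 = 1/5760; 3j²(5 3 4; 0 3 -3) = Δ·Π!·Σ² = 5/572  (sign -1)
I_A²/I_B² = (75/4004)/(5/572) = 15/7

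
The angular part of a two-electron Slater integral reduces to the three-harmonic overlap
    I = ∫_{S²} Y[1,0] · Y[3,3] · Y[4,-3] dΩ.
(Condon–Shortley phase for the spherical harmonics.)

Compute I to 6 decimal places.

-0.162868

Rules hold: Σm=0, L=8 even, 2≤4≤4.
N = 3·7·9 = 189
Δ = 0!·2!·6!/9! = 1/252
Racah Σ t=0..0: t=0:+1/36 = 1/36
⇒ 3j(1 3 4; 0 0 0)² = 4/63, sgn +1
Racah Σ t=0..0: t=0:+1/720 = 1/720
⇒ 3j(1 3 4; 0 3 -3)² = 1/36, sgn -1
4πI² = N·(3j₀)²·(3jₘ)² = 1/3
I = -1·√(0.333333/4π) = -0.16286750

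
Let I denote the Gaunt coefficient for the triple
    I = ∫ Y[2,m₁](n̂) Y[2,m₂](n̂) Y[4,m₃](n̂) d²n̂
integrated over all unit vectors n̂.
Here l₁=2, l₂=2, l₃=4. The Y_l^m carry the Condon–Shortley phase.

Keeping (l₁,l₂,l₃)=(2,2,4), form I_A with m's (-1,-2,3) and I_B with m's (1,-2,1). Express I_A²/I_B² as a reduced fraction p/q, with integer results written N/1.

Same 2,2,4: normalisation and zero-m 3j drop out of the ratio.
A: Δ: 0! 4! 4! / 9! → 1/630; sum: t=0:+1/144 = 1/144; 3j²(2 2 4; -1 -2 3) = Δ·Π!·Σ² = 1/18  (sign -1)
B: Δ: 0! 4! 4! / 9! → 1/630; sum: t=0:+1/144 = 1/144; 3j²(2 2 4; 1 -2 1) = Δ·Π!·Σ² = 1/126  (sign -1)
I_A²/I_B² = (1/18)/(1/126) = 7/1

7/1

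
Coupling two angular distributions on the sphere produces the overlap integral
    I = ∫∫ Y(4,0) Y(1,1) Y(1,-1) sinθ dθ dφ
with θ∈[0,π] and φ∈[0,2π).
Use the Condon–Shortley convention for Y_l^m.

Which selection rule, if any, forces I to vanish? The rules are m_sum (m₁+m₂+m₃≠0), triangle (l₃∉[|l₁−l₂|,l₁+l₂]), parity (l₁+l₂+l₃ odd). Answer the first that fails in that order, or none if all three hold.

triangle

azimuthal sum: 0 + 1 − 1 = 0  ✓
3 ≤ 1 ≤ 5 (triangle on l)  ✗
L = 4 + 1 + 1 = 6 (even)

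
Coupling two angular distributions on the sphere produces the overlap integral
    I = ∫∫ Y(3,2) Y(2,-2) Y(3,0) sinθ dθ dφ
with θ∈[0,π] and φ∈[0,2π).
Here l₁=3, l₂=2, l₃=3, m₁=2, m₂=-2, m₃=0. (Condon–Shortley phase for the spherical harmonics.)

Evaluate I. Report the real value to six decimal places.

-0.188063

m-sum 0 ✓  L=8 even ✓  1≤3≤5 ✓
Π(2lᵢ+1) = 7×5×7 = 245
triangle coeff Δ(3,2,3) = 1/3780
Σ_t [0,2]: t=0:+1/24 t=1:−1/4 t=2:+1/24 = -1/6
(3j)²=4/105 [(3 2 3; 0 0 0)], sign=+1
Σ_t [0,0]: t=0:+1/24 = 1/24
(3j)²=1/21 [(3 2 3; 2 -2 0)], sign=-1
⇒ 4πI² = 4/9
I = (-1)√(4/9/(4π)) = -0.18806319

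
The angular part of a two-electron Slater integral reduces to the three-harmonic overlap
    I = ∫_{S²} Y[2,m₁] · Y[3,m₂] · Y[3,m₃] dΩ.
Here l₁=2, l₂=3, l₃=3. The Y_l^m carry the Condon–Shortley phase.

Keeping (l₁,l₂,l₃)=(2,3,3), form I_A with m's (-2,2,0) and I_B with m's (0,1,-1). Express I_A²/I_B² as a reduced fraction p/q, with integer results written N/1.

Same 2,3,3: normalisation and zero-m 3j drop out of the ratio.
A: Δ: 2! 2! 4! / 9! → 1/3780; sum: t=2:+1/24 = 1/24; 3j²(2 3 3; -2 2 0) = Δ·Π!·Σ² = 1/21  (sign -1)
B: Δ: 2! 2! 4! / 9! → 1/3780; sum: t=0:+1/96 t=1:−1/6 t=2:+1/16 = -3/32; 3j²(2 3 3; 0 1 -1) = Δ·Π!·Σ² = 3/140  (sign -1)
I_A²/I_B² = (1/21)/(3/140) = 20/9

20/9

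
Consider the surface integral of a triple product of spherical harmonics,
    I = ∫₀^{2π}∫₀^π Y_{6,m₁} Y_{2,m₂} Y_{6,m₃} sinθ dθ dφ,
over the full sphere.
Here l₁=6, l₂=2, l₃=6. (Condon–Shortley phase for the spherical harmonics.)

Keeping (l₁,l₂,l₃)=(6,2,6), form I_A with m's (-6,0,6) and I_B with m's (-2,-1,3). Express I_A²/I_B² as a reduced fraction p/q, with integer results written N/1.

242/75

l's match ⇒ only the (l;m) 3-j factors differ between A and B.
A: triangle coeff Δ(6,2,6) = 1/90090; Σ_t [2,2]: t=2:+1/14515200 = 1/14515200; (3j)²=22/455 [(6 2 6; -6 0 6)], sign=+1
B: triangle coeff Δ(6,2,6) = 1/90090; Σ_t [0,1]: t=0:+1/161280 t=1:−1/60480 = -1/96768; (3j)²=15/1001 [(6 2 6; -2 -1 3)], sign=+1
I_A²/I_B² = (22/455)/(15/1001) = 242/75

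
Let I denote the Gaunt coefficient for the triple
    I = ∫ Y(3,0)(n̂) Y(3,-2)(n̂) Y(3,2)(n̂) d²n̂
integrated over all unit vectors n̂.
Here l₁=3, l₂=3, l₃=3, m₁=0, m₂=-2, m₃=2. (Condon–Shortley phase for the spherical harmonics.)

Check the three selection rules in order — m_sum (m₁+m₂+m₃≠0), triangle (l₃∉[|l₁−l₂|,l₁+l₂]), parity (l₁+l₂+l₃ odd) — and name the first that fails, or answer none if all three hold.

parity

azimuthal sum: 0 − 2 + 2 = 0  ✓
0 ≤ 3 ≤ 6 (triangle on l)  ✓
L = 3 + 3 + 3 = 9 (odd)  ✗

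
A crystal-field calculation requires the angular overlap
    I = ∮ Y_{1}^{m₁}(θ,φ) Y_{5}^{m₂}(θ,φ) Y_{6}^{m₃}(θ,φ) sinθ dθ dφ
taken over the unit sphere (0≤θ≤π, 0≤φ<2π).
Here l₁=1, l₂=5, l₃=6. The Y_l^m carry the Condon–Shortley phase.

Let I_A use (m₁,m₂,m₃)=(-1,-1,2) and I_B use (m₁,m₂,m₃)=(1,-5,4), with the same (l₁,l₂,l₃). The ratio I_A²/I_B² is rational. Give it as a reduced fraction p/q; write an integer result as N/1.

28/1

Same 1,5,6: normalisation and zero-m 3j drop out of the ratio.
A: Δ: 0! 2! 10! / 13! → 1/858; sum: t=0:+1/34560 = 1/34560; 3j²(1 5 6; -1 -1 2) = Δ·Π!·Σ² = 14/429  (sign +1)
B: Δ: 0! 2! 10! / 13! → 1/858; sum: t=0:+1/7257600 = 1/7257600; 3j²(1 5 6; 1 -5 4) = Δ·Π!·Σ² = 1/858  (sign +1)
I_A²/I_B² = (14/429)/(1/858) = 28/1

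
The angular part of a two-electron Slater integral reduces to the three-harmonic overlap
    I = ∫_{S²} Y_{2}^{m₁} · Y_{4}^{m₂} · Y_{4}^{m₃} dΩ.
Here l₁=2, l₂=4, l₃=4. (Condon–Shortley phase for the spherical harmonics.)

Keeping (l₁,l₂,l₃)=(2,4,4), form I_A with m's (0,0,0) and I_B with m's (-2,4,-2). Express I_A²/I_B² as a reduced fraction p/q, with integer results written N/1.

l's match ⇒ only the (l;m) 3-j factors differ between A and B.
A: triangle coeff Δ(2,4,4) = 1/13860; Σ_t [0,2]: t=0:+1/192 t=1:−1/36 t=2:+1/192 = -5/288; (3j)²=20/693 [(2 4 4; 0 0 0)], sign=-1
B: triangle coeff Δ(2,4,4) = 1/13860; Σ_t [2,2]: t=2:+1/2880 = 1/2880; (3j)²=2/165 [(2 4 4; -2 4 -2)], sign=+1
I_A²/I_B² = (20/693)/(2/165) = 50/21

50/21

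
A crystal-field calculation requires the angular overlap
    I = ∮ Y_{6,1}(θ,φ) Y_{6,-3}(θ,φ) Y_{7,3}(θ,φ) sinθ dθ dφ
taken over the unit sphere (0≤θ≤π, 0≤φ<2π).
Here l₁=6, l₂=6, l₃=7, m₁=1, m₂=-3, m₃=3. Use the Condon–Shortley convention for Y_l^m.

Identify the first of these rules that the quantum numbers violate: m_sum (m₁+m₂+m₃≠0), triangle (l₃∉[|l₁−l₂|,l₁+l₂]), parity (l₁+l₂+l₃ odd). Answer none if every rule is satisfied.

m₁+m₂+m₃ = 1 − 3 + 3 = 1  ✗
triangle: |6−6|=0 ≤ l₃=7 ≤ 6+6=12
parity: l₁+l₂+l₃ = 19 is odd

m_sum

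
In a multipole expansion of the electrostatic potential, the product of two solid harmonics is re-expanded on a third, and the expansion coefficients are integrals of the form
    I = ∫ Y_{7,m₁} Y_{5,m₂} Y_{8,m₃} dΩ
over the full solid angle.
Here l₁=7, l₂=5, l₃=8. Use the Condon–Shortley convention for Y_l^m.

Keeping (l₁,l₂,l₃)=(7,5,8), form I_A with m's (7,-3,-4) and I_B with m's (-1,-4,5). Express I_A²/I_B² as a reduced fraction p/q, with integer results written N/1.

Shared (l₁,l₂,l₃)=(7,5,8): N and (l;000)² cancel in I_A²/I_B².
A: Δ = 4!·10!·6!/21! = 1/814773960; Racah Σ t=0..0: t=0:+1/4180377600 = 1/4180377600; ⇒ 3j(7 5 8; 7 -3 -4)² = 11/1938, sgn +1
B: Δ = 4!·10!·6!/21! = 1/814773960; Racah Σ t=0..1: t=0:+1/232243200 t=1:−1/130636800 = -1/298598400; ⇒ 3j(7 5 8; -1 -4 5)² = 7/1292, sgn +1
I_A²/I_B² = (11/1938)/(7/1292) = 22/21

22/21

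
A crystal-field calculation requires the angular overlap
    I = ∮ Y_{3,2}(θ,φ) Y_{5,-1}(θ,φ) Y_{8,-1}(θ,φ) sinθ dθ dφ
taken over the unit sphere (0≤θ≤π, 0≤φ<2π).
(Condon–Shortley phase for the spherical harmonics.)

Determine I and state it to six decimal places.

-0.124685

Checks pass: Σm=0; 16 even; l₃=8∈[2,8].
(2·3+1)(2·5+1)(2·8+1) = 1309
Δ: 0! 6! 10! / 17! → 1/136136
sum: t=0:+1/518400 = 1/518400
3j²(3 5 8; 0 0 0) = Δ·Π!·Σ² = 56/2431  (sign +1)
sum: t=0:+1/2073600 = 1/2073600
3j²(3 5 8; 2 -1 -1) = Δ·Π!·Σ² = 63/9724  (sign -1)
combine: 4πI² = 1309·56/2431·63/9724 = 6174/31603
take √, sign -1: I = -0.12468500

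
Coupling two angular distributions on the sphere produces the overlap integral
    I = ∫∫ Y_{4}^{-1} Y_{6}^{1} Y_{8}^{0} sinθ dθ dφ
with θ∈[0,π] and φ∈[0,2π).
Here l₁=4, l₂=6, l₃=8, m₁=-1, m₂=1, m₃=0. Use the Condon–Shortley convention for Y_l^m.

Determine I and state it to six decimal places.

0.023683

Rules hold: Σm=0, L=18 even, 2≤8≤10.
N = 9·13·17 = 1989
Δ = 2!·6!·10!/19! = 1/23279256
Racah Σ t=0..2: t=0:+1/1658880 t=1:−1/518400 t=2:+1/1658880 = -1/1382400
⇒ 3j(4 6 8; 0 0 0)² = 504/46189, sgn -1
Racah Σ t=0..2: t=0:+1/7257600 t=1:−1/829440 t=2:+1/1036800 = -1/9676800
⇒ 3j(4 6 8; -1 1 0)² = 15/46189, sgn -1
4πI² = N·(3j₀)²·(3jₘ)² = 68040/9653501
I = +1·√(0.00704822/4π) = 0.02368290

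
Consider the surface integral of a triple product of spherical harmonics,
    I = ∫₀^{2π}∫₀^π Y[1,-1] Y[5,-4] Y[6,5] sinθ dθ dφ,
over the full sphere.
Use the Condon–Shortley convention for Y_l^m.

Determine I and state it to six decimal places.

Checks pass: Σm=0; 12 even; l₃=6∈[4,6].
(2·1+1)(2·5+1)(2·6+1) = 429
Δ: 0! 2! 10! / 13! → 1/858
sum: t=0:+1/14400 = 1/14400
3j²(1 5 6; 0 0 0) = Δ·Π!·Σ² = 6/143  (sign +1)
sum: t=0:+1/725760 = 1/725760
3j²(1 5 6; -1 -4 5) = Δ·Π!·Σ² = 5/78  (sign -1)
combine: 4πI² = 429·6/143·5/78 = 15/13
take √, sign -1: I = -0.30301841

-0.303018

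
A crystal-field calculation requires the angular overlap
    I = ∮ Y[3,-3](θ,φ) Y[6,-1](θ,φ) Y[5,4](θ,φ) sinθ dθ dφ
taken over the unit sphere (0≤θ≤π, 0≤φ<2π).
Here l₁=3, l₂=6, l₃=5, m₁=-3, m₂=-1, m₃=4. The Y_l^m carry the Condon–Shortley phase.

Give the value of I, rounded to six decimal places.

m-sum 0 ✓  L=14 even ✓  3≤5≤9 ✓
Π(2lᵢ+1) = 7×13×11 = 1001
triangle coeff Δ(3,6,5) = 1/675675
Σ_t [1,3]: t=1:−1/8640 t=2:+1/2304 t=3:−1/8640 = 7/34560
(3j)²=7/429 [(3 6 5; 0 0 0)], sign=-1
Σ_t [4,4]: t=4:+1/241920 = 1/241920
(3j)²=4/1001 [(3 6 5; -3 -1 4)], sign=-1
⇒ 4πI² = 28/429
I = (+1)√(28/429/(4π)) = 0.07206849

0.072068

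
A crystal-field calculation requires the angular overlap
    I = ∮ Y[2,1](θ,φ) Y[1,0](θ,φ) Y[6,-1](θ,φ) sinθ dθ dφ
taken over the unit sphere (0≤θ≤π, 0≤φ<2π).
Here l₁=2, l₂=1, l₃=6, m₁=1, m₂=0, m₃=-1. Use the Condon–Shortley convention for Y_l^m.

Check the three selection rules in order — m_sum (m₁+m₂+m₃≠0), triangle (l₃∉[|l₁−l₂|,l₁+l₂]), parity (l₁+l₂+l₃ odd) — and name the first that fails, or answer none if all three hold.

triangle

azimuthal sum: 1 + 0 − 1 = 0  ✓
1 ≤ 6 ≤ 3 (triangle on l)  ✗
L = 2 + 1 + 6 = 9 (odd)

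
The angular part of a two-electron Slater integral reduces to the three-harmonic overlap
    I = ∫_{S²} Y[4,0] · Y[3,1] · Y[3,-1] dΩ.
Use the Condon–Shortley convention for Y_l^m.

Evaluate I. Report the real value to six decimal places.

-0.025645

Checks pass: Σm=0; 10 even; l₃=3∈[1,7].
(2·4+1)(2·3+1)(2·3+1) = 441
Δ: 4! 4! 2! / 11! → 1/34650
sum: t=1:−1/72 t=2:+1/16 t=3:−1/72 = 5/144
3j²(4 3 3; 0 0 0) = Δ·Π!·Σ² = 2/77  (sign -1)
sum: t=2:+1/32 t=3:−1/36 t=4:+1/1152 = 5/1152
3j²(4 3 3; 0 1 -1) = Δ·Π!·Σ² = 1/1386  (sign +1)
combine: 4πI² = 441·2/77·1/1386 = 1/121
take √, sign -1: I = -0.02564498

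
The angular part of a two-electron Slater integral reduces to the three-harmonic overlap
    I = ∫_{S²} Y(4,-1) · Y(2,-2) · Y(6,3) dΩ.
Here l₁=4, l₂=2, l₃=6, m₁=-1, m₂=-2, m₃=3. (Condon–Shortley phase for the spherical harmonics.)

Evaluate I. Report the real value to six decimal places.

-0.178526

m-sum 0 ✓  L=12 even ✓  2≤6≤6 ✓
Π(2lᵢ+1) = 9×5×13 = 585
triangle coeff Δ(4,2,6) = 1/6435
Σ_t [0,0]: t=0:+1/2304 = 1/2304
(3j)²=5/143 [(4 2 6; 0 0 0)], sign=+1
Σ_t [0,0]: t=0:+1/17280 = 1/17280
(3j)²=14/715 [(4 2 6; -1 -2 3)], sign=-1
⇒ 4πI² = 630/1573
I = (-1)√(630/1573/(4π)) = -0.17852580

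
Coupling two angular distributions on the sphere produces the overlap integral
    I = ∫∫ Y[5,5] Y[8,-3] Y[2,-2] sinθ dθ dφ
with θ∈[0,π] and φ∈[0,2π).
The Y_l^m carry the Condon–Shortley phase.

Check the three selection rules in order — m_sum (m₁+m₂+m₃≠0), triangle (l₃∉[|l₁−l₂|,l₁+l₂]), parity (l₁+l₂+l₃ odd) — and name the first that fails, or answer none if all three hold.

triangle

Σmᵢ = 0  ✓
l₃∈[|l₁−l₂|,l₁+l₂]=[3,13], have l₃=2  ✗
Σlᵢ = 15 ⇒ odd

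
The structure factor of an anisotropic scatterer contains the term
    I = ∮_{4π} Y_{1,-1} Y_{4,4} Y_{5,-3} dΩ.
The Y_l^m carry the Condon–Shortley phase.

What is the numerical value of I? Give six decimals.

-0.049106

m-sum 0 ✓  L=10 even ✓  3≤5≤5 ✓
Π(2lᵢ+1) = 3×9×11 = 297
triangle coeff Δ(1,4,5) = 1/495
Σ_t [0,0]: t=0:+1/576 = 1/576
(3j)²=5/99 [(1 4 5; 0 0 0)], sign=-1
Σ_t [0,0]: t=0:+1/80640 = 1/80640
(3j)²=1/495 [(1 4 5; -1 4 -3)], sign=+1
⇒ 4πI² = 1/33
I = (-1)√(1/33/(4π)) = -0.04910640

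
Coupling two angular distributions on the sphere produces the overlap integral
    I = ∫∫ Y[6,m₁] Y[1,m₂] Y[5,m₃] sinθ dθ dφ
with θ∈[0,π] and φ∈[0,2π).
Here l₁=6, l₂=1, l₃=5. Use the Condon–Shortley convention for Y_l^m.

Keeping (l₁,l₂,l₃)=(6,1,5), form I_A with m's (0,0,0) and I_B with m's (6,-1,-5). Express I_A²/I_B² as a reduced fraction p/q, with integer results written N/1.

6/11

l's match ⇒ only the (l;m) 3-j factors differ between A and B.
A: triangle coeff Δ(6,1,5) = 1/858; Σ_t [1,1]: t=1:−1/14400 = -1/14400; (3j)²=6/143 [(6 1 5; 0 0 0)], sign=+1
B: triangle coeff Δ(6,1,5) = 1/858; Σ_t [0,0]: t=0:+1/7257600 = 1/7257600; (3j)²=1/13 [(6 1 5; 6 -1 -5)], sign=+1
I_A²/I_B² = (6/143)/(1/13) = 6/11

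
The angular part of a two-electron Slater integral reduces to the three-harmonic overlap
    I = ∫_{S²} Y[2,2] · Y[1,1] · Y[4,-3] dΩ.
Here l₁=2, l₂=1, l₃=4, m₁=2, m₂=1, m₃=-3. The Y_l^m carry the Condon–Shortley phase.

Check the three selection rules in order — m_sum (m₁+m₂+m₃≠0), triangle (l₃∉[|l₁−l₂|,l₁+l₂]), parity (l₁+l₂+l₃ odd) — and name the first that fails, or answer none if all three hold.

azimuthal sum: 2 + 1 − 3 = 0  ✓
1 ≤ 4 ≤ 3 (triangle on l)  ✗
L = 2 + 1 + 4 = 7 (odd)

triangle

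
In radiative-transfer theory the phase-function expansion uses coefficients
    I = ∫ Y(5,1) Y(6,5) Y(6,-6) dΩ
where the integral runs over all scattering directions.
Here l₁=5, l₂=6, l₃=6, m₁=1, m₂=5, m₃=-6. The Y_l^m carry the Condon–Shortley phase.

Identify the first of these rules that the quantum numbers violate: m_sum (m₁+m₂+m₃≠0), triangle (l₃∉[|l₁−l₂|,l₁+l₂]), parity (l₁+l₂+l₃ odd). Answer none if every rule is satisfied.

parity

m₁+m₂+m₃ = 1 + 5 − 6 = 0  ✓
triangle: |5−6|=1 ≤ l₃=6 ≤ 5+6=11  ✓
parity: l₁+l₂+l₃ = 17 is odd  ✗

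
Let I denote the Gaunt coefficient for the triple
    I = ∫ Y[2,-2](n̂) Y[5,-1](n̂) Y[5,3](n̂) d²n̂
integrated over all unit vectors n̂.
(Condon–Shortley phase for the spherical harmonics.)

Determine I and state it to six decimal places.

m-sum 0 ✓  L=12 even ✓  3≤5≤7 ✓
Π(2lᵢ+1) = 5×11×11 = 605
triangle coeff Δ(2,5,5) = 1/38610
Σ_t [0,2]: t=0:+1/2880 t=1:−1/576 t=2:+1/2880 = -1/960
(3j)²=10/429 [(2 5 5; 0 0 0)], sign=+1
Σ_t [2,2]: t=2:+1/5760 = 1/5760
(3j)²=56/2145 [(2 5 5; -2 -1 3)], sign=+1
⇒ 4πI² = 560/1521
I = (+1)√(560/1521/(4π)) = 0.17116875

0.171169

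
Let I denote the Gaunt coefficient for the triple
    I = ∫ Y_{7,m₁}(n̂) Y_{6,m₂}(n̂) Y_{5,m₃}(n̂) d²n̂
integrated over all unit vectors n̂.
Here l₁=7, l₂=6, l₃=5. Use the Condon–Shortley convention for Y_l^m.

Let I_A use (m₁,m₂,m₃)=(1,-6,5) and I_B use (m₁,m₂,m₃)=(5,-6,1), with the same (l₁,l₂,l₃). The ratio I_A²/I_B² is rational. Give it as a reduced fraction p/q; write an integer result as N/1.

14/495

Same 7,6,5: normalisation and zero-m 3j drop out of the ratio.
A: Δ: 8! 6! 4! / 19! → 1/174594420; sum: t=0:+1/696729600 = 1/696729600; 3j²(7 6 5; 1 -6 5) = Δ·Π!·Σ² = 5/8398  (sign +1)
B: Δ: 8! 6! 4! / 19! → 1/174594420; sum: t=0:+1/46448640 = 1/46448640; 3j²(7 6 5; 5 -6 1) = Δ·Π!·Σ² = 2475/117572  (sign +1)
I_A²/I_B² = (5/8398)/(2475/117572) = 14/495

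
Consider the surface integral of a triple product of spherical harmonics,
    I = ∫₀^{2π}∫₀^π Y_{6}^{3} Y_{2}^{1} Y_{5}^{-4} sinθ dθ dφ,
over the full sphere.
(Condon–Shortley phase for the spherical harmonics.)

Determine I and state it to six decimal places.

l₁+l₂+l₃=13 is odd: 3j(l;000)=0 ⇒ I=0

0.000000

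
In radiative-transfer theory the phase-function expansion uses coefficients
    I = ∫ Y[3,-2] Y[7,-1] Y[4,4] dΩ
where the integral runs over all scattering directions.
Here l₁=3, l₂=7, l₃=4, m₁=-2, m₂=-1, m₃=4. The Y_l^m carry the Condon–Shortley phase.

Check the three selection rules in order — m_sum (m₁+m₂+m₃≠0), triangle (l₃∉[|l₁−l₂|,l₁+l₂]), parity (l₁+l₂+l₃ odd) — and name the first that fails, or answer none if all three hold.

Σmᵢ = 1  ✗
l₃∈[|l₁−l₂|,l₁+l₂]=[4,10], have l₃=4
Σlᵢ = 14 ⇒ even

m_sum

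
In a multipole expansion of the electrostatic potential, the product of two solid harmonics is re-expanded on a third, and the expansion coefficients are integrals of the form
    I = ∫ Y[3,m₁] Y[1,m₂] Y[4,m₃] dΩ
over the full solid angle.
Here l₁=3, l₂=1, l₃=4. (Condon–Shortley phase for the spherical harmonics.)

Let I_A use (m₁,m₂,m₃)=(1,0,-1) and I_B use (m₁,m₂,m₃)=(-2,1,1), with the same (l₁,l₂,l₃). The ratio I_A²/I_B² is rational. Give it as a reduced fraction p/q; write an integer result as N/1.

Same 3,1,4: normalisation and zero-m 3j drop out of the ratio.
A: Δ: 0! 6! 2! / 9! → 1/252; sum: t=0:+1/48 = 1/48; 3j²(3 1 4; 1 0 -1) = Δ·Π!·Σ² = 5/84  (sign -1)
B: Δ: 0! 6! 2! / 9! → 1/252; sum: t=0:+1/240 = 1/240; 3j²(3 1 4; -2 1 1) = Δ·Π!·Σ² = 1/84  (sign -1)
I_A²/I_B² = (5/84)/(1/84) = 5/1

5/1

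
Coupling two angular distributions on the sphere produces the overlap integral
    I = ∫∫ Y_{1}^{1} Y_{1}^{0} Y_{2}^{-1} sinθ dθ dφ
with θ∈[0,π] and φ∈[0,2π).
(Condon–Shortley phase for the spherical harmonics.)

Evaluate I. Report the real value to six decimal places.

Checks pass: Σm=0; 4 even; l₃=2∈[0,2].
(2·1+1)(2·1+1)(2·2+1) = 45
Δ: 0! 2! 2! / 5! → 1/30
sum: t=0:+1/1 = 1/1
3j²(1 1 2; 0 0 0) = Δ·Π!·Σ² = 2/15  (sign +1)
sum: t=0:+1/2 = 1/2
3j²(1 1 2; 1 0 -1) = Δ·Π!·Σ² = 1/10  (sign -1)
combine: 4πI² = 45·2/15·1/10 = 3/5
take √, sign -1: I = -0.21850969

-0.218510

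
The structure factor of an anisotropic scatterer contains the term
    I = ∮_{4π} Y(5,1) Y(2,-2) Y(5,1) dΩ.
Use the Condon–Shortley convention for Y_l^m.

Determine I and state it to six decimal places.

0.198089

m-sum 0 ✓  L=12 even ✓  3≤5≤7 ✓
Π(2lᵢ+1) = 11×5×11 = 605
triangle coeff Δ(5,2,5) = 1/38610
Σ_t [0,2]: t=0:+1/2880 t=1:−1/576 t=2:+1/2880 = -1/960
(3j)²=10/429 [(5 2 5; 0 0 0)], sign=+1
Σ_t [0,0]: t=0:+1/2304 = 1/2304
(3j)²=5/143 [(5 2 5; 1 -2 1)], sign=+1
⇒ 4πI² = 250/507
I = (+1)√(250/507/(4π)) = 0.19808933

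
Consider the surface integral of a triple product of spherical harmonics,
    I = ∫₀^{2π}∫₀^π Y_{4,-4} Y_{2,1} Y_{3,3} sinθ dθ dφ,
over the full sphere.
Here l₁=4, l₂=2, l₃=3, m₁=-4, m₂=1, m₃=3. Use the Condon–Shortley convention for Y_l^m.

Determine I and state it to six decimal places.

0.000000

L=9 odd ⇒ parity kills the (l;000) factor ⇒ I = 0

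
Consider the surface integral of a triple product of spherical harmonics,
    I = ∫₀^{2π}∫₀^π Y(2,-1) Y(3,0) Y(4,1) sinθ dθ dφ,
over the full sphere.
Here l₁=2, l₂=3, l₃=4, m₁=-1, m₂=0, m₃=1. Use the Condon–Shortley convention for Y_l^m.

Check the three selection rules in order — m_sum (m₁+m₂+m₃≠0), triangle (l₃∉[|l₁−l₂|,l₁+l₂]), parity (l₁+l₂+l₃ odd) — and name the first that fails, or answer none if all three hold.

parity

azimuthal sum: -1 + 0 + 1 = 0  ✓
1 ≤ 4 ≤ 5 (triangle on l)  ✓
L = 2 + 3 + 4 = 9 (odd)  ✗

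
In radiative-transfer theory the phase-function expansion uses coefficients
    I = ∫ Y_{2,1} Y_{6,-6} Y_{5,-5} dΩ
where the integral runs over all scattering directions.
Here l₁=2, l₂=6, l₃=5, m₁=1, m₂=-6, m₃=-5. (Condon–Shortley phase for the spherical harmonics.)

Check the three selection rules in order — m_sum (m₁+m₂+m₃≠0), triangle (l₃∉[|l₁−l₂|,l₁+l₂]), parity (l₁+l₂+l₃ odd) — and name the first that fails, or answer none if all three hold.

azimuthal sum: 1 − 6 − 5 = -10  ✗
4 ≤ 5 ≤ 8 (triangle on l)
L = 2 + 6 + 5 = 13 (odd)

m_sum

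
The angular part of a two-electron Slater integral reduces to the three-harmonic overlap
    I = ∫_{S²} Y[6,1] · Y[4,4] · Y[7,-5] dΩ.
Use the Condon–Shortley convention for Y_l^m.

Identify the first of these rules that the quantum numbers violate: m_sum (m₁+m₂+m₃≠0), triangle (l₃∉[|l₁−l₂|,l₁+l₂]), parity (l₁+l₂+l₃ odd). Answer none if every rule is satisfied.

m₁+m₂+m₃ = 1 + 4 − 5 = 0  ✓
triangle: |6−4|=2 ≤ l₃=7 ≤ 6+4=10  ✓
parity: l₁+l₂+l₃ = 17 is odd  ✗

parity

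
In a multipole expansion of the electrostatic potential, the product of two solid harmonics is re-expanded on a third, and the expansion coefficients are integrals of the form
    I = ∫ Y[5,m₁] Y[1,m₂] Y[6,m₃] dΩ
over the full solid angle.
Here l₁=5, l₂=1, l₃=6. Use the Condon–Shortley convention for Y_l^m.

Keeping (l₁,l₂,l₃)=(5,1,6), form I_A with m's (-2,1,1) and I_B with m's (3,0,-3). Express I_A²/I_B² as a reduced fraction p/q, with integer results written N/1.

10/27

Shared (l₁,l₂,l₃)=(5,1,6): N and (l;000)² cancel in I_A²/I_B².
A: Δ = 0!·10!·2!/13! = 1/858; Racah Σ t=0..0: t=0:+1/60480 = 1/60480; ⇒ 3j(5 1 6; -2 1 1)² = 5/429, sgn -1
B: Δ = 0!·10!·2!/13! = 1/858; Racah Σ t=0..0: t=0:+1/80640 = 1/80640; ⇒ 3j(5 1 6; 3 0 -3)² = 9/286, sgn -1
I_A²/I_B² = (5/429)/(9/286) = 10/27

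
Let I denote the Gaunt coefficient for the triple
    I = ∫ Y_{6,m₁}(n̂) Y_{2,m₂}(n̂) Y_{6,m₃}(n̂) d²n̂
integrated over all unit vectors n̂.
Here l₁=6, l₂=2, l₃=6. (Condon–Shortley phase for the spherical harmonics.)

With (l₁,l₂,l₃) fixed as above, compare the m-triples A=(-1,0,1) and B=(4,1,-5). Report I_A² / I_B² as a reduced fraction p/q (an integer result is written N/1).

169/297

l's match ⇒ only the (l;m) 3-j factors differ between A and B.
A: triangle coeff Δ(6,2,6) = 1/90090; Σ_t [0,2]: t=0:+1/120960 t=1:−1/17280 t=2:+1/57600 = -13/403200; (3j)²=13/770 [(6 2 6; -1 0 1)], sign=+1
B: triangle coeff Δ(6,2,6) = 1/90090; Σ_t [1,2]: t=1:−1/725760 t=2:+1/7257600 = -1/806400; (3j)²=27/910 [(6 2 6; 4 1 -5)], sign=+1
I_A²/I_B² = (13/770)/(27/910) = 169/297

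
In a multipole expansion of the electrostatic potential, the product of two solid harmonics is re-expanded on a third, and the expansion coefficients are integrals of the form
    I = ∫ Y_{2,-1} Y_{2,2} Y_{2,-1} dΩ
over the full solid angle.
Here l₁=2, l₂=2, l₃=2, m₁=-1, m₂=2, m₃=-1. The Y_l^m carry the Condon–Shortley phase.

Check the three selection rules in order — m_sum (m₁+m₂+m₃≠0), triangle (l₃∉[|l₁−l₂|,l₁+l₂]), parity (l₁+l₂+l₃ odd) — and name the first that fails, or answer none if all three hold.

Σmᵢ = 0  ✓
l₃∈[|l₁−l₂|,l₁+l₂]=[0,4], have l₃=2  ✓
Σlᵢ = 6 ⇒ even  ✓

none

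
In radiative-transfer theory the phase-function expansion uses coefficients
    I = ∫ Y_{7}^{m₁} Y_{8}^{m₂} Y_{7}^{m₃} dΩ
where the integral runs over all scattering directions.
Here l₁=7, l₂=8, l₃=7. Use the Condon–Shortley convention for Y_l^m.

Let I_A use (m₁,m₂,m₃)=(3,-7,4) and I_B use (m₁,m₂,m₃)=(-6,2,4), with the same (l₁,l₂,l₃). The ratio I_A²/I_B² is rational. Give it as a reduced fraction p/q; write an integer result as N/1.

1/7

Shared (l₁,l₂,l₃)=(7,8,7): N and (l;000)² cancel in I_A²/I_B².
A: Δ = 8!·6!·8!/23! = 1/22086194130; Racah Σ t=0..1: t=0:+1/9754214400 t=1:−1/7315660800 = -1/29262643200; ⇒ 3j(7 8 7; 3 -7 4)² = 75/52003, sgn +1
B: Δ = 8!·6!·8!/23! = 1/22086194130; Racah Σ t=7..8: t=7:−1/2612736000 t=8:+1/6967296000 = -1/4180377600; ⇒ 3j(7 8 7; -6 2 4)² = 75/7429, sgn +1
I_A²/I_B² = (75/52003)/(75/7429) = 1/7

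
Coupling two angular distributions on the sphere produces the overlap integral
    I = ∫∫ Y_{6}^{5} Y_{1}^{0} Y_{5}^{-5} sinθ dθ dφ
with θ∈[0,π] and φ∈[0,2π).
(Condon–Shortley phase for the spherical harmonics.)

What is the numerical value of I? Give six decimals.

Checks pass: Σm=0; 12 even; l₃=5∈[5,7].
(2·6+1)(2·1+1)(2·5+1) = 429
Δ: 2! 10! 0! / 13! → 1/858
sum: t=1:−1/14400 = -1/14400
3j²(6 1 5; 0 0 0) = Δ·Π!·Σ² = 6/143  (sign +1)
sum: t=1:−1/3628800 = -1/3628800
3j²(6 1 5; 5 0 -5) = Δ·Π!·Σ² = 1/78  (sign -1)
combine: 4πI² = 429·6/143·1/78 = 3/13
take √, sign -1: I = -0.13551395

-0.135514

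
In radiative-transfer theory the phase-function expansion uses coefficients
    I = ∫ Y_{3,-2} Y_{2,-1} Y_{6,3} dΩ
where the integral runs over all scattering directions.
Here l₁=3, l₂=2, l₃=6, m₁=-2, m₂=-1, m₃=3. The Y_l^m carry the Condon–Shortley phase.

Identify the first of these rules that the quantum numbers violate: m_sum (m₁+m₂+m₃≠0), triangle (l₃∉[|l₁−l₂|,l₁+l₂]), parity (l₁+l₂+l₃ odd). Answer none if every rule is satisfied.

m₁+m₂+m₃ = -2 − 1 + 3 = 0  ✓
triangle: |3−2|=1 ≤ l₃=6 ≤ 3+2=5  ✗
parity: l₁+l₂+l₃ = 11 is odd

triangle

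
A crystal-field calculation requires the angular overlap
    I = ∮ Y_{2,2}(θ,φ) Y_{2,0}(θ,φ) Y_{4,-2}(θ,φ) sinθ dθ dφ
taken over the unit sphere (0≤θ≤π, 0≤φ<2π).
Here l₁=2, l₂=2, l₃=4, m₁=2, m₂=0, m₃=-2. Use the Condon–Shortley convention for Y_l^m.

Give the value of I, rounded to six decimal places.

Checks pass: Σm=0; 8 even; l₃=4∈[0,4].
(2·2+1)(2·2+1)(2·4+1) = 225
Δ: 0! 4! 4! / 9! → 1/630
sum: t=0:+1/16 = 1/16
3j²(2 2 4; 0 0 0) = Δ·Π!·Σ² = 2/35  (sign +1)
sum: t=0:+1/96 = 1/96
3j²(2 2 4; 2 0 -2) = Δ·Π!·Σ² = 1/42  (sign +1)
combine: 4πI² = 225·2/35·1/42 = 15/49
take √, sign +1: I = 0.15607835

0.156078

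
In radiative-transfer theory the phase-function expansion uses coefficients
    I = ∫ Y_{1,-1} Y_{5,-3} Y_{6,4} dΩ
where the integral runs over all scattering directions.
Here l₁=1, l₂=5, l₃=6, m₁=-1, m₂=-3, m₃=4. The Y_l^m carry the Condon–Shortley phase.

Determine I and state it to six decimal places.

0.274090

Rules hold: Σm=0, L=12 even, 4≤6≤6.
N = 3·11·13 = 429
Δ = 0!·2!·10!/13! = 1/858
Racah Σ t=0..0: t=0:+1/14400 = 1/14400
⇒ 3j(1 5 6; 0 0 0)² = 6/143, sgn +1
Racah Σ t=0..0: t=0:+1/161280 = 1/161280
⇒ 3j(1 5 6; -1 -3 4)² = 15/286, sgn +1
4πI² = N·(3j₀)²·(3jₘ)² = 135/143
I = +1·√(0.944056/4π) = 0.27409047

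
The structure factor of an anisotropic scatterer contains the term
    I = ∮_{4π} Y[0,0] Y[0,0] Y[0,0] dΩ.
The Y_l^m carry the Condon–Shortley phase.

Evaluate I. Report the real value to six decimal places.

0.282095

Checks pass: Σm=0; 0 even; l₃=0∈[0,0].
(2·0+1)(2·0+1)(2·0+1) = 1
Δ: 0! 0! 0! / 1! → 1/1
sum: t=0:+1/1 = 1/1
3j²(0 0 0; 0 0 0) = Δ·Π!·Σ² = 1/1  (sign +1)
(m-triple is (0,0,0) — same symbol as above.)
combine: 4πI² = 1·1·1 = 1/1
take √, sign +1: I = 0.28209479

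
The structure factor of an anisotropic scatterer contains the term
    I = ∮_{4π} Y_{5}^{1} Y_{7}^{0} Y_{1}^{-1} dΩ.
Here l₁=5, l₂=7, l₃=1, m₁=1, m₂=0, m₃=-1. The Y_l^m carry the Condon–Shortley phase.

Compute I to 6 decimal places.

|5−7|≤1≤5+7 violated ⇒ I = 0

0.000000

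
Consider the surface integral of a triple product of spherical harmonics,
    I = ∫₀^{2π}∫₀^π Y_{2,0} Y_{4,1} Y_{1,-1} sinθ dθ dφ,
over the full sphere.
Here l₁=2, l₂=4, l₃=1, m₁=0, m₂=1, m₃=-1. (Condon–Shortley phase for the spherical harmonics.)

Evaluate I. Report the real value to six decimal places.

|2−4|≤1≤2+4 violated ⇒ I = 0

0.000000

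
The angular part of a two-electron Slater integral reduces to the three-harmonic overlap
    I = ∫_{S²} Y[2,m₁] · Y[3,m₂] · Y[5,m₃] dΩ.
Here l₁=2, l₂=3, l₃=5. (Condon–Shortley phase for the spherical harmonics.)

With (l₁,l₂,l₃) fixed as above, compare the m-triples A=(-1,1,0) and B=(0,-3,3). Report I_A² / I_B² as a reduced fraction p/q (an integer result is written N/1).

25/14

Shared (l₁,l₂,l₃)=(2,3,5): N and (l;000)² cancel in I_A²/I_B².
A: Δ = 0!·4!·6!/11! = 1/2310; Racah Σ t=0..0: t=0:+1/288 = 1/288; ⇒ 3j(2 3 5; -1 1 0)² = 5/231, sgn -1
B: Δ = 0!·4!·6!/11! = 1/2310; Racah Σ t=0..0: t=0:+1/2880 = 1/2880; ⇒ 3j(2 3 5; 0 -3 3)² = 2/165, sgn +1
I_A²/I_B² = (5/231)/(2/165) = 25/14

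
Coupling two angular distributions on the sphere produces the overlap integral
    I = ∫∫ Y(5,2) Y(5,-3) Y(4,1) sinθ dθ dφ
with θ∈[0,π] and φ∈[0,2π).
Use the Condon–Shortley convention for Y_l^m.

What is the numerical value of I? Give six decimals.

-0.118854

Checks pass: Σm=0; 14 even; l₃=4∈[0,10].
(2·5+1)(2·5+1)(2·4+1) = 1089
Δ: 6! 4! 4! / 15! → 1/3153150
sum: t=1:−1/69120 t=2:+1/1728 t=3:−1/576 t=4:+1/1728 t=5:−1/69120 = -7/11520
3j²(5 5 4; 0 0 0) = Δ·Π!·Σ² = 2/143  (sign -1)
sum: t=0:+1/17280 t=1:−1/2880 t=2:+1/6912 = -1/6912
3j²(5 5 4; 2 -3 1) = Δ·Π!·Σ² = 5/429  (sign +1)
combine: 4πI² = 1089·2/143·5/429 = 30/169
take √, sign -1: I = -0.11885360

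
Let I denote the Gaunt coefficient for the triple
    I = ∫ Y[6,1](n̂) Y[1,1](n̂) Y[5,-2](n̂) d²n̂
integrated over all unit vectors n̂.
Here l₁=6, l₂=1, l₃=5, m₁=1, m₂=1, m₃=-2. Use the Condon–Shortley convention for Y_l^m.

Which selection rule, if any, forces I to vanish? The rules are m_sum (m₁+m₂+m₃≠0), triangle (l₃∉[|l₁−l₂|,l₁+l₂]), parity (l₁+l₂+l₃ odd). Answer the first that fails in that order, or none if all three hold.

m₁+m₂+m₃ = 1 + 1 − 2 = 0  ✓
triangle: |6−1|=5 ≤ l₃=5 ≤ 6+1=7  ✓
parity: l₁+l₂+l₃ = 12 is even  ✓

none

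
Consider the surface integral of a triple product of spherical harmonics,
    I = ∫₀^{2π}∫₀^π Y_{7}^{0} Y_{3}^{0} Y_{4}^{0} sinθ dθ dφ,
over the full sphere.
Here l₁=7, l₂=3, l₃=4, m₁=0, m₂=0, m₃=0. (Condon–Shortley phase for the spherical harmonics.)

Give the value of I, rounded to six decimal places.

m-sum 0 ✓  L=14 even ✓  4≤4≤10 ✓
Π(2lᵢ+1) = 15×7×9 = 945
triangle coeff Δ(7,3,4) = 1/45045
Σ_t [3,3]: t=3:−1/20736 = -1/20736
(3j)²=35/1287 [(7 3 4; 0 0 0)], sign=-1
(m-triple is (0,0,0) — same symbol as above.)
⇒ 4πI² = 42875/61347
I = (+1)√(42875/61347/(4π)) = 0.23583077

0.235831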